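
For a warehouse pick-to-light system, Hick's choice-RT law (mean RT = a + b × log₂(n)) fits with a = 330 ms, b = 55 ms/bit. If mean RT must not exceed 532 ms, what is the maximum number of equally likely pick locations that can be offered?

Information budget: (532 − 330)/55 = 3.6727 bits, so n ≤ 2^3.6727 = 12.753 → at most 12.

12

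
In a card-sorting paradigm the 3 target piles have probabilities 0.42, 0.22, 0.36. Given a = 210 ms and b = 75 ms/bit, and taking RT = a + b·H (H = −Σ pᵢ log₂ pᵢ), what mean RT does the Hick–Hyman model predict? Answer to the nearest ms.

325 ms

Entropy contributions −pᵢ log₂ pᵢ: 0.5256, 0.4806, 0.5306; sum H = 1.5368 bits.
RT = a + bH = 210 + 75·1.5368 = 325.26 ms.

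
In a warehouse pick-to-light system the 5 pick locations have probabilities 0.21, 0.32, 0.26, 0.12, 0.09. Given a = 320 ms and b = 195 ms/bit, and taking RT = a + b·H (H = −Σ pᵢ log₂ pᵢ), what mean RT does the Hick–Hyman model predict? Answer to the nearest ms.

746 ms

H = 0.21·log₂(1/0.21) + 0.32·log₂(1/0.32) + 0.26·log₂(1/0.26) + 0.12·log₂(1/0.12) + 0.09·log₂(1/0.09) = 2.1839 bits.
RT = 320 + 195 × 2.1839 = 745.85 ms.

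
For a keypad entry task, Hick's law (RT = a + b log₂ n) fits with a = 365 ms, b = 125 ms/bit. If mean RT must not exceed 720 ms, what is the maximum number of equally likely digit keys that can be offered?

7

Set 365 + 125·log₂ n ≤ 720 → log₂ n ≤ (720 − 365)/125 = 2.8400.
So n ≤ 2^2.8400 = 7.160; the largest integer n is 7.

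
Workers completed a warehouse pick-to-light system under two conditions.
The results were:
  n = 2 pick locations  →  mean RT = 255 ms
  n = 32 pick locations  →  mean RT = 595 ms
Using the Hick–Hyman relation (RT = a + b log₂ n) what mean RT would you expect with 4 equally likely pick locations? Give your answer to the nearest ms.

RT is linear in log₂ n, so two points fix the line:
  b = (595 − 255) / (log₂ 32 − log₂ 2) = 340 / (5 − 1) = 85 ms/bit
  a = 255 − 85 × 1 = 170 ms
Then RT(4) = 170 + 85 × log₂ 4 = 170 + 85 × 2 ≈ 340.000 ms.

340 ms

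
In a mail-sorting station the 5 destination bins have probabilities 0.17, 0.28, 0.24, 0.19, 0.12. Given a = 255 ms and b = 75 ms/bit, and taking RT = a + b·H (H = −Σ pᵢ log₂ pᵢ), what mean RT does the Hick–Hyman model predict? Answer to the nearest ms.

425 ms

H = 0.17·log₂(1/0.17) + 0.28·log₂(1/0.28) + 0.24·log₂(1/0.24) + 0.19·log₂(1/0.19) + 0.12·log₂(1/0.12) = 2.2652 bits.
RT = 255 + 75 × 2.2652 = 424.89 ms.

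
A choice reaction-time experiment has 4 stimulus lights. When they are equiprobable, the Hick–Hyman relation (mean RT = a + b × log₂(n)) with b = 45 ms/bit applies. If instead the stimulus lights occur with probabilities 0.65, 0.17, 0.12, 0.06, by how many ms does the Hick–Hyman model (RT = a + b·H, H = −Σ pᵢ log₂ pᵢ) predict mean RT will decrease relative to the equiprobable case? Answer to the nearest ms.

Equiprobable entropy H₀ = log₂ 4 = 2.0000 bits.
Skewed entropy H = −Σ pᵢ log₂ pᵢ = 1.4492 bits.
ΔRT = b·(H₀ − H) = 45 × 0.5508 = 24.79 ms.

25 ms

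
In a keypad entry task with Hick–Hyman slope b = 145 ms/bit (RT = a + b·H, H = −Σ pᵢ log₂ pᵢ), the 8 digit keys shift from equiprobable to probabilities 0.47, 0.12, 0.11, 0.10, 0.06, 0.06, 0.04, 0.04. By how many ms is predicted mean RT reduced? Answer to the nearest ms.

The RT saving is b·ΔH. Equiprobable H₀ = log₂(8) = 3.0000 bits; with the given probabilities H = 2.4201 bits.
b·(H₀ − H) = 145 × (3.0000 − 2.4201) = 84.09 ms.

84 ms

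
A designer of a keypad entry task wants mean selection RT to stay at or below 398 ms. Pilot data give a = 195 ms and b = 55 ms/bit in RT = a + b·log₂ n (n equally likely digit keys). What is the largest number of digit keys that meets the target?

Information budget: (398 − 195)/55 = 3.6909 bits, so n ≤ 2^3.6909 = 12.914 → at most 12.

12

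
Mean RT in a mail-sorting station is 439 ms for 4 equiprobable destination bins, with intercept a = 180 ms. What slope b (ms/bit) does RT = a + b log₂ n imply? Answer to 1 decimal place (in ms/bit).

b = (439 − 180) / log₂(4) = 259 / 2 = 129.500 ms/bit.

129.5 ms/bit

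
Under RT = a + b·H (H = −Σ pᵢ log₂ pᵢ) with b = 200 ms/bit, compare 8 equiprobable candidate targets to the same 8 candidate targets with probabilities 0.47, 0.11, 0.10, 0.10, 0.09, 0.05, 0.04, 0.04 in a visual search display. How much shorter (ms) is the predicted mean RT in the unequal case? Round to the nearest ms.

The RT saving is b·ΔH. Equiprobable H₀ = log₂(8) = 3.0000 bits; with the given probabilities H = 2.4269 bits.
b·(H₀ − H) = 200 × (3.0000 − 2.4269) = 114.62 ms.

115 ms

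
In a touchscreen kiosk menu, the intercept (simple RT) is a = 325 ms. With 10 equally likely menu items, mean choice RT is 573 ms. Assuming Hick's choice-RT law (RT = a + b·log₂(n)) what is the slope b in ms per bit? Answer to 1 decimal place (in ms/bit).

74.7 ms/bit

10 alternatives carry log₂ 10 = 3.3219 bits; the choice cost is 573 − 325 = 248 ms, so b = 248/3.3219 = 74.655 ms/bit.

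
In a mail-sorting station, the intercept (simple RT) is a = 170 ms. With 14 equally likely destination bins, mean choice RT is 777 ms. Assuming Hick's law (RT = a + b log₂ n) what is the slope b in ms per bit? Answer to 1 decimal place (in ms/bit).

log₂(14) = 3.8074 bits.
b = (RT − a)/log₂ n = (777 − 170) / 3.8074 = 159.428 ms/bit.

159.4 ms/bit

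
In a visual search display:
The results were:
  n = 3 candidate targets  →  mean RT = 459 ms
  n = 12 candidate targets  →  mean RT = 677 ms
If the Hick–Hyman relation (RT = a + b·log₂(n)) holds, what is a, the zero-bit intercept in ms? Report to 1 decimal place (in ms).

b = (RT₂ − RT₁)/(log₂ n₂ − log₂ n₁) = (677 − 459)/(3.5850 − 1.5850) = 109.000 ms/bit.
Intercept: a = 459 − 109.000·log₂(3) = 286.239 ms.

286.2 ms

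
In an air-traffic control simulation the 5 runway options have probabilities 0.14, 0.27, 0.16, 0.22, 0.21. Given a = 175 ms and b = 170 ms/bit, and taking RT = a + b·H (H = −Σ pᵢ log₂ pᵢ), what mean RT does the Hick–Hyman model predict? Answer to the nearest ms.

563 ms

H = 0.14·log₂(1/0.14) + 0.27·log₂(1/0.27) + 0.16·log₂(1/0.16) + 0.22·log₂(1/0.22) + 0.21·log₂(1/0.21) = 2.2835 bits.
RT = 175 + 170 × 2.2835 = 563.20 ms.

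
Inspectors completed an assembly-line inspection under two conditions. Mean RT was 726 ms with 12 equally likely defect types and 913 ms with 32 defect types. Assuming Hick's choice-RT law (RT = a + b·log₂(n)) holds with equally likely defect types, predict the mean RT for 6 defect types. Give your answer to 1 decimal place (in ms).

593.8 ms

With log₂ n on the abscissa the relation is linear; from the two conditions:
  b = (913 − 726) / (log₂ 32 − log₂ 12) = 187 / (5 − 3.5850) = 132.152 ms/bit
  a = 726 − 132.152 × 3.5850 = 252.240 ms
Then RT(6) = 252.240 + 132.152 × log₂ 6 = 252.240 + 132.152 × 2.5850 ≈ 593.848 ms.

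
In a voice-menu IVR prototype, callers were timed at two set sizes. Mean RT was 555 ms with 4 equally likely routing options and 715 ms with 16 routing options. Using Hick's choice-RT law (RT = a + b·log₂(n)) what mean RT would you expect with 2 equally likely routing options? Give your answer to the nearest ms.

With log₂ n on the abscissa the relation is linear; from the two conditions:
  b = (715 − 555) / (log₂ 16 − log₂ 4) = 160 / (4 − 2) = 80 ms/bit
  a = 555 − 80 × 2 = 395 ms
Then RT(2) = 395 + 80 × log₂ 2 = 395 + 80 × 1 ≈ 475.000 ms.

475 ms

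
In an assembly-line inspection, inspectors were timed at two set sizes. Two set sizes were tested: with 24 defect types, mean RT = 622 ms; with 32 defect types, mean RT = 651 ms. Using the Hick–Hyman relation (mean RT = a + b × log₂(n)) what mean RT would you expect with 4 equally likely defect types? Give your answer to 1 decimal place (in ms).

With log₂ n on the abscissa the relation is linear; from the two conditions:
  b = (651 − 622) / (log₂ 32 − log₂ 24) = 29 / (5 − 4.5850) = 69.873 ms/bit
  a = 622 − 69.873 × 4.5850 = 301.634 ms
Then RT(4) = 301.634 + 69.873 × log₂ 4 = 301.634 + 69.873 × 2 ≈ 441.380 ms.

441.4 ms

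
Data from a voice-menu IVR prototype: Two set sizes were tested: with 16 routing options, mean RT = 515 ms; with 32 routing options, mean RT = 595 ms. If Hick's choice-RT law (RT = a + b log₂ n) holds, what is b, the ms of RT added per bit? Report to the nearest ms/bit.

Slope: b = (595 − 515) / (log₂ 32 − log₂ 16) = 80/1.0000 = 80 ms/bit.

80 ms/bit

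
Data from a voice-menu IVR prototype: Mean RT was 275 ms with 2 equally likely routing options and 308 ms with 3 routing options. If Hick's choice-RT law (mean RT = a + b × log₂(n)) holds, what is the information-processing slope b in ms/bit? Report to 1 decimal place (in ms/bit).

Slope: b = (308 − 275) / (log₂ 3 − log₂ 2) = 33/0.5850 = 56.414 ms/bit.

56.4 ms/bit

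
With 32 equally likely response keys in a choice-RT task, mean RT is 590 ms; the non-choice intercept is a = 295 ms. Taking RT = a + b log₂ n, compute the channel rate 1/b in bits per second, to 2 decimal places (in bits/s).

16.95 bits/s

Choice component = 590 − 295 = 295 ms over log₂(32) = 5 bits.
b = 295 / 5 = 59.000 ms/bit, so 1/b = 16.949 bits/s.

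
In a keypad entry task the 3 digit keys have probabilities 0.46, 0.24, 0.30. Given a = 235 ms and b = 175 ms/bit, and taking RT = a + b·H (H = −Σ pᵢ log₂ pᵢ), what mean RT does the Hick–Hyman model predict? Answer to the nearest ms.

H = 0.46·log₂(1/0.46) + 0.24·log₂(1/0.24) + 0.30·log₂(1/0.30) = 1.5306 bits.
RT = 235 + 175 × 1.5306 = 502.85 ms.

503 ms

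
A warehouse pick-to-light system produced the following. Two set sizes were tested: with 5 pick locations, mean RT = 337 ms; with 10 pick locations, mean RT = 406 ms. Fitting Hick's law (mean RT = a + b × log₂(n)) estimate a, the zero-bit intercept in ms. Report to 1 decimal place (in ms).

The slope on a log₂ axis is (406 − 337) / (3.3219 − 2.3219) = 69.000 ms/bit.
Intercept: a = 337 − 69.000·log₂(5) = 176.787 ms.

176.8 ms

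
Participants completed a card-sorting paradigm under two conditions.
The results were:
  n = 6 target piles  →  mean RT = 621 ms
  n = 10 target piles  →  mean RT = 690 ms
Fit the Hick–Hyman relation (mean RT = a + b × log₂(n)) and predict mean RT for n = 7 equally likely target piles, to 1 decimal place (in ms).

Solve the two-equation system in a and b:
  b = (690 − 621) / (log₂ 10 − log₂ 6) = 69 / (3.3219 − 2.5850) = 93.627 ms/bit
  a = 621 − 93.627 × 2.5850 = 378.977 ms
Then RT(7) = 378.977 + 93.627 × log₂ 7 = 378.977 + 93.627 × 2.8074 ≈ 641.822 ms.

641.8 ms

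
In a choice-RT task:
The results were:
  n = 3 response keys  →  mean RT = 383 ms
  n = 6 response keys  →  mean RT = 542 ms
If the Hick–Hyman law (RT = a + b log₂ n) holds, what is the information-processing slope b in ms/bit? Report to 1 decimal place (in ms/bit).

159.0 ms/bit

b = (RT₂ − RT₁)/(log₂ n₂ − log₂ n₁) = (542 − 383)/(2.5850 − 1.5850) = 159.000 ms/bit.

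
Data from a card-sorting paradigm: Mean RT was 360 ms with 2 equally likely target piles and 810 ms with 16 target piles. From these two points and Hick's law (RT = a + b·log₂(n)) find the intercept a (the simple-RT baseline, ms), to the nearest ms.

210 ms

b = (RT₂ − RT₁)/(log₂ n₂ − log₂ n₁) = (810 − 360)/(4 − 1) = 150 ms/bit.
Intercept: a = 360 − 150·log₂(2) = 210.000 ms.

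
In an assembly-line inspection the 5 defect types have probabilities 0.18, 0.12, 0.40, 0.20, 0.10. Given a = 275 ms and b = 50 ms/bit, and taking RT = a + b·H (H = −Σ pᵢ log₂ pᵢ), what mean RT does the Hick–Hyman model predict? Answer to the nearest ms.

Entropy contributions −pᵢ log₂ pᵢ: 0.4453, 0.3671, 0.5288, 0.4644, 0.3322; sum H = 2.1377 bits.
RT = a + bH = 275 + 50·2.1377 = 381.89 ms.

382 ms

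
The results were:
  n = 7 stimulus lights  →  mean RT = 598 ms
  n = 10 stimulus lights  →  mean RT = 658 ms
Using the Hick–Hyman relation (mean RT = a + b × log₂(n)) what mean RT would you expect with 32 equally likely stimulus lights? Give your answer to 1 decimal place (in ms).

853.7 ms

RT is linear in log₂ n, so two points fix the line:
  b = (658 − 598) / (log₂ 10 − log₂ 7) = 60 / (3.3219 − 2.8074) = 116.601 ms/bit
  a = 598 − 116.601 × 2.8074 = 270.658 ms
Then RT(32) = 270.658 + 116.601 × log₂ 32 = 270.658 + 116.601 × 5 ≈ 853.666 ms.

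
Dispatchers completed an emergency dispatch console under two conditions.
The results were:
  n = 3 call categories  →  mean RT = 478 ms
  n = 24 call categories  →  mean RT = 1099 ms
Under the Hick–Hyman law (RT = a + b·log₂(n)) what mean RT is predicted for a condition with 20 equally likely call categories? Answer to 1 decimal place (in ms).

Solve the two-equation system in a and b:
  b = (1099 − 478) / (log₂ 24 − log₂ 3) = 621 / (4.5850 − 1.5850) = 207.000 ms/bit
  a = 478 − 207.000 × 1.5850 = 149.913 ms
Then RT(20) = 149.913 + 207.000 × log₂ 20 = 149.913 + 207.000 × 4.3219 ≈ 1044.552 ms.

1044.6 ms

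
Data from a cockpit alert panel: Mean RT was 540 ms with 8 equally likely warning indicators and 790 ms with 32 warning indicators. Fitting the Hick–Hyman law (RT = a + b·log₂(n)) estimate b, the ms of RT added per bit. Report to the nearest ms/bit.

125 ms/bit

The slope on a log₂ axis is (790 − 540) / (5 − 3) = 125 ms/bit.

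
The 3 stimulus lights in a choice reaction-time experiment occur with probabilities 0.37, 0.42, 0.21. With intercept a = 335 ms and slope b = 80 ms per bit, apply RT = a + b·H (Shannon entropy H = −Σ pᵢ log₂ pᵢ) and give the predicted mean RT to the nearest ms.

457 ms

H = 0.37·log₂(1/0.37) + 0.42·log₂(1/0.42) + 0.21·log₂(1/0.21) = 1.5292 bits.
RT = 335 + 80 × 1.5292 = 457.34 ms.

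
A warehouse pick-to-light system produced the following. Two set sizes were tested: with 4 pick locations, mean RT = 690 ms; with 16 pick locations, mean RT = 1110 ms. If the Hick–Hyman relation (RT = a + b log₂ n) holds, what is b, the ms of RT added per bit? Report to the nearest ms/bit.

The slope on a log₂ axis is (1110 − 690) / (4 − 2) = 210 ms/bit.

210 ms/bit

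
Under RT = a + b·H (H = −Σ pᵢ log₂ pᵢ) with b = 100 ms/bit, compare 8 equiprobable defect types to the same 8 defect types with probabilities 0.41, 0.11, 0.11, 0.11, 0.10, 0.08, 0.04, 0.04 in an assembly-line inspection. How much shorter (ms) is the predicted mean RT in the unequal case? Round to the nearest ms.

43 ms

Equiprobable entropy H₀ = log₂ 8 = 3.0000 bits.
Skewed entropy H = −Σ pᵢ log₂ pᵢ = 2.5735 bits.
ΔRT = b·(H₀ − H) = 100 × 0.4265 = 42.65 ms.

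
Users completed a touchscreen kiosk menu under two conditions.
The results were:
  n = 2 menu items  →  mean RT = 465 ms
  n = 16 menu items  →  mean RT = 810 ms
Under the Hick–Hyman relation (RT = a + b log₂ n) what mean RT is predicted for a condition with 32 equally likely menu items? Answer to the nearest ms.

Fit slope and intercept:
  b = (810 − 465) / (log₂ 16 − log₂ 2) = 345 / (4 − 1) = 115 ms/bit
  a = 465 − 115 × 1 = 350 ms
Then RT(32) = 350 + 115 × log₂ 32 = 350 + 115 × 5 ≈ 925.000 ms.

925 ms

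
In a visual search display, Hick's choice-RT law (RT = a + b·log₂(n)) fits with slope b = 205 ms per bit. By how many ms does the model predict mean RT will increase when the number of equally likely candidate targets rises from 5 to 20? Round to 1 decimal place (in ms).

The intercept a cancels: ΔRT = b·(log₂ n₂ − log₂ n₁) = b·log₂(n₂/n₁).
log₂(20) − log₂(5) = log₂(20/5) = log₂(4) = 2.
ΔRT = 205 × 2.0000 = 410.000 ms.

410.0 ms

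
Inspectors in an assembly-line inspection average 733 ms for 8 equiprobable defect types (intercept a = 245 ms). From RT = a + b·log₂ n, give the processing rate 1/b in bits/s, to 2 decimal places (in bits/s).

Choice component = 733 − 245 = 488 ms over log₂(8) = 3 bits.
b = 488 / 3 = 162.667 ms/bit, so 1/b = 6.148 bits/s.

6.15 bits/s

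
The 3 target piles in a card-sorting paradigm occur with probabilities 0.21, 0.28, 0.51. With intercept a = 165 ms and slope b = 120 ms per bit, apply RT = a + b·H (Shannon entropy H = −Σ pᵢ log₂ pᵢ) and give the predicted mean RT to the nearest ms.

Entropy contributions −pᵢ log₂ pᵢ: 0.4728, 0.5142, 0.4954; sum H = 1.4825 bits.
RT = a + bH = 165 + 120·1.4825 = 342.90 ms.

343 ms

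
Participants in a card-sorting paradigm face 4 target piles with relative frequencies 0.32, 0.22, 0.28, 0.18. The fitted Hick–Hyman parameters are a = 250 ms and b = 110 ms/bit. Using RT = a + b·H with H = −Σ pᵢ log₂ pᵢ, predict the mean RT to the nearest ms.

466 ms

Entropy contributions −pᵢ log₂ pᵢ: 0.5260, 0.4806, 0.5142, 0.4453; sum H = 1.9661 bits.
RT = a + bH = 250 + 110·1.9661 = 466.27 ms.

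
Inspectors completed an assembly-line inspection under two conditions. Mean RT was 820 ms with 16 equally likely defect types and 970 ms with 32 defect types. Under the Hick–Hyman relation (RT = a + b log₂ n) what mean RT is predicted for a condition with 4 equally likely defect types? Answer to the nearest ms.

Fit slope and intercept:
  b = (970 − 820) / (log₂ 32 − log₂ 16) = 150 / (5 − 4) = 150 ms/bit
  a = 820 − 150 × 4 = 220 ms
Then RT(4) = 220 + 150 × log₂ 4 = 220 + 150 × 2 ≈ 520.000 ms.

520 ms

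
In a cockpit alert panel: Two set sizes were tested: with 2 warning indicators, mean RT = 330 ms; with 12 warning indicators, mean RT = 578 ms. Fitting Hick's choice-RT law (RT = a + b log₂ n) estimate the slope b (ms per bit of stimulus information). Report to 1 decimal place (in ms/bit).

95.9 ms/bit

The slope on a log₂ axis is (578 − 330) / (3.5850 − 1) = 95.939 ms/bit.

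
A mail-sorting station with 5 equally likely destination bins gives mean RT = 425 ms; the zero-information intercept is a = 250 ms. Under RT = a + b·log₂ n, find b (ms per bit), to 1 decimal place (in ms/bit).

5 alternatives carry log₂ 5 = 2.3219 bits; the choice cost is 425 − 250 = 175 ms, so b = 175/2.3219 = 75.368 ms/bit.

75.4 ms/bit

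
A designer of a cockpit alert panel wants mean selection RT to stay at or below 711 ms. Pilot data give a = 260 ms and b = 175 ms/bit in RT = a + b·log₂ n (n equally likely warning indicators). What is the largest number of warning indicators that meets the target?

175·log₂ n ≤ 711 − 260 = 451, giving log₂ n ≤ 2.5771 and n ≤ 5.968. The largest whole number is 5.

5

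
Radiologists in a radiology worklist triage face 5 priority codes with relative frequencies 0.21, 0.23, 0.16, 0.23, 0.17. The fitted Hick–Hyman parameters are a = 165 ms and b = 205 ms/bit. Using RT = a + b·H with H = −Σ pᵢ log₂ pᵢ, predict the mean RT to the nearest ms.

638 ms

H = 0.21·log₂(1/0.21) + 0.23·log₂(1/0.23) + 0.16·log₂(1/0.16) + 0.23·log₂(1/0.23) + 0.17·log₂(1/0.17) = 2.3058 bits.
RT = 165 + 205 × 2.3058 = 637.68 ms.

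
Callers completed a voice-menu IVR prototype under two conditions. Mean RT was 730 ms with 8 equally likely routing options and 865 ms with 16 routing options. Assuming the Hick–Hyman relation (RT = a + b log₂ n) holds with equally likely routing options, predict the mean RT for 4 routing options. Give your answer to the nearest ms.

595 ms

Solve the two-equation system in a and b:
  b = (865 − 730) / (log₂ 16 − log₂ 8) = 135 / (4 − 3) = 135 ms/bit
  a = 730 − 135 × 3 = 325 ms
Then RT(4) = 325 + 135 × log₂ 4 = 325 + 135 × 2 ≈ 595.000 ms.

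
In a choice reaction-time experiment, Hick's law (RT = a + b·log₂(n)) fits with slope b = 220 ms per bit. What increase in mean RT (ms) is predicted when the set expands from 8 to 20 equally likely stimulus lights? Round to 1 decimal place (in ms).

290.8 ms

The intercept a cancels: ΔRT = b·(log₂ n₂ − log₂ n₁) = b·log₂(n₂/n₁).
log₂(20) − log₂(8) = 4.3219 − 3 = 1.3219.
ΔRT = 220 × 1.3219 = 290.824 ms.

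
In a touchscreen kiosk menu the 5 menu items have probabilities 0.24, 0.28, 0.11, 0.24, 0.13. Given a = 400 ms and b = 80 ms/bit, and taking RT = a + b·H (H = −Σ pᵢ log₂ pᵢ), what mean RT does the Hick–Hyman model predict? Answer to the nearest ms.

579 ms

H = 0.24·log₂(1/0.24) + 0.28·log₂(1/0.28) + 0.11·log₂(1/0.11) + 0.24·log₂(1/0.24) + 0.13·log₂(1/0.13) = 2.2354 bits.
RT = 400 + 80 × 2.2354 = 578.83 ms.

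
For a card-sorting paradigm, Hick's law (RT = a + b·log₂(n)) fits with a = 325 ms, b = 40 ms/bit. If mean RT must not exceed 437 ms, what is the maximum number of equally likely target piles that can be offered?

6

Information budget: (437 − 325)/40 = 2.8000 bits, so n ≤ 2^2.8000 = 6.964 → at most 6.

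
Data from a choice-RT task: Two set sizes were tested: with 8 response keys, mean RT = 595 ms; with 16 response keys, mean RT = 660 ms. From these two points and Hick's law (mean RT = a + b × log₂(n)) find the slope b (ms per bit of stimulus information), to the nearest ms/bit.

65 ms/bit

b = (RT₂ − RT₁)/(log₂ n₂ − log₂ n₁) = (660 − 595)/(4 − 3) = 65 ms/bit.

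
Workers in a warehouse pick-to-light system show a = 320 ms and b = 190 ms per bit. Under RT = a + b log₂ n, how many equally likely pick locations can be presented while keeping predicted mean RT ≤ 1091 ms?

190·log₂ n ≤ 1091 − 320 = 771, giving log₂ n ≤ 4.0579 and n ≤ 16.655. The largest whole number is 16.

16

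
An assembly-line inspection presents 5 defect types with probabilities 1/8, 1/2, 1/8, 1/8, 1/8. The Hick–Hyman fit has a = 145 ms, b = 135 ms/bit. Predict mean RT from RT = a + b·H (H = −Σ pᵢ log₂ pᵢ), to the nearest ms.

H = −Σ pᵢ log₂ pᵢ = 0.125·3 + 0.5·1 + 0.125·3 + 0.125·3 + 0.125·3 = 2.000 bits.
RT = 145 + 135 × 2.000 = 415.00 ms.

415 ms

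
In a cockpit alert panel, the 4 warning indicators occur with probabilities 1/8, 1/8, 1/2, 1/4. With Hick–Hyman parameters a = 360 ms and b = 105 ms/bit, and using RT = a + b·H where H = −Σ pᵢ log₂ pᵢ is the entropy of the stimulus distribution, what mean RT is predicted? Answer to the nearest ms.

544 ms

H = −Σ pᵢ log₂ pᵢ = 0.125·3 + 0.125·3 + 0.5·1 + 0.25·2 = 1.750 bits.
RT = 360 + 105 × 1.750 = 543.75 ms.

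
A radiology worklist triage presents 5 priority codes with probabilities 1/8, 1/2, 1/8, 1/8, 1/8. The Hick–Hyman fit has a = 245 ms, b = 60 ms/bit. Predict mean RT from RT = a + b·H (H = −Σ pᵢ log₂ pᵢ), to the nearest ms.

365 ms

Each term −pᵢ log₂ pᵢ: 0.125·3 + 0.5·1 + 0.125·3 + 0.125·3 + 0.125·3; summed, H = 2.000 bits.
Mean RT = a + bH = 245 + 60·2.000 = 365.00 ms.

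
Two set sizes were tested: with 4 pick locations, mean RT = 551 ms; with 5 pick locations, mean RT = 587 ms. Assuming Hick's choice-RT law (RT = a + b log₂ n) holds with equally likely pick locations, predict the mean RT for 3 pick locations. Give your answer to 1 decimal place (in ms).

Solve the two-equation system in a and b:
  b = (587 − 551) / (log₂ 5 − log₂ 4) = 36 / (2.3219 − 2) = 111.826 ms/bit
  a = 551 − 111.826 × 2 = 327.348 ms
Then RT(3) = 327.348 + 111.826 × log₂ 3 = 327.348 + 111.826 × 1.5850 ≈ 504.588 ms.

504.6 ms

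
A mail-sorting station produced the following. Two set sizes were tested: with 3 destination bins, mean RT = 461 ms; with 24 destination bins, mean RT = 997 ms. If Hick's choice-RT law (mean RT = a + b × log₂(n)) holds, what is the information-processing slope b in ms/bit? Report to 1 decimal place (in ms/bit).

b = (RT₂ − RT₁)/(log₂ n₂ − log₂ n₁) = (997 − 461)/(4.5850 − 1.5850) = 178.667 ms/bit.

178.7 ms/bit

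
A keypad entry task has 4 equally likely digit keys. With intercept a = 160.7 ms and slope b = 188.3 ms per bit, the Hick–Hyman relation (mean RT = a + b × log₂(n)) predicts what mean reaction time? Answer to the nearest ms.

log₂(4) = 2 bits, so RT = 160.7 + 188.3 × 2 ≈ 537.300 ms.

537 ms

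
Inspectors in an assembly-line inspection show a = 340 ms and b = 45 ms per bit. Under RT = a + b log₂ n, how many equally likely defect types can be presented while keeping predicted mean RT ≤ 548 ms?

45·log₂ n ≤ 548 − 340 = 208, giving log₂ n ≤ 4.6222 and n ≤ 24.628. The largest whole number is 24.

24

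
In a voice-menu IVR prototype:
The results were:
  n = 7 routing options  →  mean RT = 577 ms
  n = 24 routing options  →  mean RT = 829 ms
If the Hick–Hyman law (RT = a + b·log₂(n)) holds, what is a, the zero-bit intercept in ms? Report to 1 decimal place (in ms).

179.0 ms

The slope on a log₂ axis is (829 − 577) / (4.5850 − 2.8074) = 141.764 ms/bit.
a = RT₁ − b·log₂ n₁ = 577 − 141.764 × 2.8074 = 179.019 ms.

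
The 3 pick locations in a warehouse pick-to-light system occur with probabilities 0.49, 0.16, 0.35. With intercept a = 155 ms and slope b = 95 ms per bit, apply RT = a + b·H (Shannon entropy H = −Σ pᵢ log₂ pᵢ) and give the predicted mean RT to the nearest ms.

H = 0.49·log₂(1/0.49) + 0.16·log₂(1/0.16) + 0.35·log₂(1/0.35) = 1.4574 bits.
RT = 155 + 95 × 1.4574 = 293.45 ms.

293 ms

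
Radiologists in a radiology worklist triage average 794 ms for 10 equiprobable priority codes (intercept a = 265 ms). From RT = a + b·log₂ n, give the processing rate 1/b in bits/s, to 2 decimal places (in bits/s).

b = (794 − 265)/log₂ 10 = 529/3.3219 = 159.245 ms per bit = 0.15924 s/bit; the reciprocal is 6.280 bits/s.

6.28 bits/s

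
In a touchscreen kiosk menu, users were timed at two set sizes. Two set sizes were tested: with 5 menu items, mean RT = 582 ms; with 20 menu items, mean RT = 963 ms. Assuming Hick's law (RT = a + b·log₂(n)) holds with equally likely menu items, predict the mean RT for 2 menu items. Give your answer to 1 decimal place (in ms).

330.2 ms

Solve the two-equation system in a and b:
  b = (963 − 582) / (log₂ 20 − log₂ 5) = 381 / (4.3219 − 2.3219) = 190.500 ms/bit
  a = 582 − 190.500 × 2.3219 = 139.673 ms
Then RT(2) = 139.673 + 190.500 × log₂ 2 = 139.673 + 190.500 × 1 ≈ 330.173 ms.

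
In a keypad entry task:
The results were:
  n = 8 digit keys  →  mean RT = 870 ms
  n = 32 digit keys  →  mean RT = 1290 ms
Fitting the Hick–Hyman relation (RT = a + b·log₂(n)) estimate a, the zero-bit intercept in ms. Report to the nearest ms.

240 ms

b = (RT₂ − RT₁)/(log₂ n₂ − log₂ n₁) = (1290 − 870)/(5 − 3) = 210 ms/bit.
a = RT₁ − b·log₂ n₁ = 870 − 210 × 3 = 240.000 ms.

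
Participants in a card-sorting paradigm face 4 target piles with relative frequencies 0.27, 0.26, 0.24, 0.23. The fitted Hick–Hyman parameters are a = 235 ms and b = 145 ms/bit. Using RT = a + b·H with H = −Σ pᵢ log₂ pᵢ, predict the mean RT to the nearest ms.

525 ms

Entropy contributions −pᵢ log₂ pᵢ: 0.5100, 0.5053, 0.4941, 0.4877; sum H = 1.9971 bits.
RT = a + bH = 235 + 145·1.9971 = 524.58 ms.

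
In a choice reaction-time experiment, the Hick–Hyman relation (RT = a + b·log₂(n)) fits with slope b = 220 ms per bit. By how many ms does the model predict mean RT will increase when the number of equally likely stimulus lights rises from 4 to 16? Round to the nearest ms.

Only the slope matters, since a is common to both: ΔRT = b·log₂(n₂/n₁).
log₂(16) − log₂(4) = log₂(16/4) = log₂(4) = 2.
ΔRT = 220 × 2.0000 = 440.000 ms.

440 ms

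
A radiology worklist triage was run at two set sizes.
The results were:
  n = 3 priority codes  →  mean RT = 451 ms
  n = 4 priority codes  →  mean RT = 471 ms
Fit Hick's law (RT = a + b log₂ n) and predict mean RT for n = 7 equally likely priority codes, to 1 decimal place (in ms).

509.9 ms

Fit slope and intercept:
  b = (471 − 451) / (log₂ 4 − log₂ 3) = 20 / (2 − 1.5850) = 48.188 ms/bit
  a = 451 − 48.188 × 1.5850 = 374.623 ms
Then RT(7) = 374.623 + 48.188 × log₂ 7 = 374.623 + 48.188 × 2.8074 ≈ 509.905 ms.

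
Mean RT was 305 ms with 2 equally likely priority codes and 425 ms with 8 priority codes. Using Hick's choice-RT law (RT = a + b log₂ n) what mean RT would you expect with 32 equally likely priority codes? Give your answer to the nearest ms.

545 ms

Solve the two-equation system in a and b:
  b = (425 − 305) / (log₂ 8 − log₂ 2) = 120 / (3 − 1) = 60 ms/bit
  a = 305 − 60 × 1 = 245 ms
Then RT(32) = 245 + 60 × log₂ 32 = 245 + 60 × 5 ≈ 545.000 ms.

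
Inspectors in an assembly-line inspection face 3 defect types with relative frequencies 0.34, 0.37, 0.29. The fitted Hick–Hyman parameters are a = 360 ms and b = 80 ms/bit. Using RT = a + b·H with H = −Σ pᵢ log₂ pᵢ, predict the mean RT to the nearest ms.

486 ms

H = 0.34·log₂(1/0.34) + 0.37·log₂(1/0.37) + 0.29·log₂(1/0.29) = 1.5778 bits.
RT = 360 + 80 × 1.5778 = 486.22 ms.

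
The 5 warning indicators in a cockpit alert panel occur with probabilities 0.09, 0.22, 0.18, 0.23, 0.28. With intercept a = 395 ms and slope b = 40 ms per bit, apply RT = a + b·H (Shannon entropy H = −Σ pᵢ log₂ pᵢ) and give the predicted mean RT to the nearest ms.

485 ms

H = 0.09·log₂(1/0.09) + 0.22·log₂(1/0.22) + 0.18·log₂(1/0.18) + 0.23·log₂(1/0.23) + 0.28·log₂(1/0.28) = 2.2404 bits.
RT = 395 + 40 × 2.2404 = 484.62 ms.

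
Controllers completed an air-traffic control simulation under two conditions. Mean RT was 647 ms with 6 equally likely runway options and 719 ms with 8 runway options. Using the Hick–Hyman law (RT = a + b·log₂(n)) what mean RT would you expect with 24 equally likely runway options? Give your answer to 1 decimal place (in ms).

994.0 ms

Fit slope and intercept:
  b = (719 − 647) / (log₂ 8 − log₂ 6) = 72 / (3 − 2.5850) = 173.478 ms/bit
  a = 647 − 173.478 × 2.5850 = 198.565 ms
Then RT(24) = 198.565 + 173.478 × log₂ 24 = 198.565 + 173.478 × 4.5850 ≈ 993.957 ms.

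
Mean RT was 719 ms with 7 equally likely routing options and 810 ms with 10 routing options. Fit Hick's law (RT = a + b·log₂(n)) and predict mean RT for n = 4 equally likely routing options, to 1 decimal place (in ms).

576.2 ms

RT is linear in log₂ n, so two points fix the line:
  b = (810 − 719) / (log₂ 10 − log₂ 7) = 91 / (3.3219 − 2.8074) = 176.846 ms/bit
  a = 719 − 176.846 × 2.8074 = 222.532 ms
Then RT(4) = 222.532 + 176.846 × log₂ 4 = 222.532 + 176.846 × 2 ≈ 576.223 ms.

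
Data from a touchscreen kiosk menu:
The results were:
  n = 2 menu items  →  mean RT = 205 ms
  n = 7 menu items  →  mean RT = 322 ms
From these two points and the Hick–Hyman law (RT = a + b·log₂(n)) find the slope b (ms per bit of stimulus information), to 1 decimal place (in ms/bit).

64.7 ms/bit

b = (RT₂ − RT₁)/(log₂ n₂ − log₂ n₁) = (322 − 205)/(2.8074 − 1) = 64.735 ms/bit.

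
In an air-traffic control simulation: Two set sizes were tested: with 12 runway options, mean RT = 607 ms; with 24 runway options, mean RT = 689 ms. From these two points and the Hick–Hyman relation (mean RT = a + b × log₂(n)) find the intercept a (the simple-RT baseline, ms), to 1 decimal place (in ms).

313.0 ms

b = (RT₂ − RT₁)/(log₂ n₂ − log₂ n₁) = (689 − 607)/(4.5850 − 3.5850) = 82.000 ms/bit.
a = RT₁ − b·log₂ n₁ = 607 − 82.000 × 3.5850 = 313.033 ms.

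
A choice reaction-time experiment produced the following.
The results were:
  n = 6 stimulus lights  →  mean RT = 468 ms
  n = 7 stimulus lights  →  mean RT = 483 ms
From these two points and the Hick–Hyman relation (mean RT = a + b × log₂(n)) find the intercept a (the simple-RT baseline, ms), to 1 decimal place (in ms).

293.6 ms

b = (RT₂ − RT₁)/(log₂ n₂ − log₂ n₁) = (483 − 468)/(2.8074 − 2.5850) = 67.448 ms/bit.
a = RT₁ − b·log₂ n₁ = 468 − 67.448 × 2.5850 = 293.649 ms.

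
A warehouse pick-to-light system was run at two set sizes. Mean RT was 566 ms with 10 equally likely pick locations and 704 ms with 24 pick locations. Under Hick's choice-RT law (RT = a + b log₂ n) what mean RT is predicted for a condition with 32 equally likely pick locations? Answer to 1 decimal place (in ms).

749.3 ms

Solve the two-equation system in a and b:
  b = (704 − 566) / (log₂ 24 − log₂ 10) = 138 / (4.5850 − 3.3219) = 109.261 ms/bit
  a = 566 − 109.261 × 3.3219 = 203.044 ms
Then RT(32) = 203.044 + 109.261 × log₂ 32 = 203.044 + 109.261 × 5 ≈ 749.347 ms.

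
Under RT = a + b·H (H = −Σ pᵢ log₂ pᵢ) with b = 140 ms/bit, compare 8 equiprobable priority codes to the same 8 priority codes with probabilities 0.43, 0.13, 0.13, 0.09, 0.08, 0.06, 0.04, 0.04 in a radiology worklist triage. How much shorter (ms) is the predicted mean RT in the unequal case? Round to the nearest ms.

69 ms

Equiprobable entropy H₀ = log₂ 8 = 3.0000 bits.
Skewed entropy H = −Σ pᵢ log₂ pᵢ = 2.5081 bits.
ΔRT = b·(H₀ − H) = 140 × 0.4919 = 68.87 ms.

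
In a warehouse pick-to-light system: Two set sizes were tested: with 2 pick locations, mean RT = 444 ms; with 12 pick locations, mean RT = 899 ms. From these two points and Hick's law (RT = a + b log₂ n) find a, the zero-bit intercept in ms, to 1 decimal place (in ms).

268.0 ms

The slope on a log₂ axis is (899 − 444) / (3.5850 − 1) = 176.018 ms/bit.
Intercept: a = 444 − 176.018·log₂(2) = 267.982 ms.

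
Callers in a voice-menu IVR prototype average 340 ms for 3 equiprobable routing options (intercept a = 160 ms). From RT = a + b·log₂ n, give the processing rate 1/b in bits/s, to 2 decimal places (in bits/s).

b = (340 − 160)/log₂ 3 = 180/1.5850 = 113.567 ms per bit = 0.11357 s/bit; the reciprocal is 8.805 bits/s.

8.81 bits/s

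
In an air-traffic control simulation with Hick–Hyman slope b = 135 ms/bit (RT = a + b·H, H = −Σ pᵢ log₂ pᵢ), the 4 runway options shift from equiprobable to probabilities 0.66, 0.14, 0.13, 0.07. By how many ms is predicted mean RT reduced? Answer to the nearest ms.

Equiprobable entropy H₀ = log₂ 4 = 2.0000 bits.
Skewed entropy H = −Σ pᵢ log₂ pᵢ = 1.4440 bits.
ΔRT = b·(H₀ − H) = 135 × 0.5560 = 75.07 ms.

75 ms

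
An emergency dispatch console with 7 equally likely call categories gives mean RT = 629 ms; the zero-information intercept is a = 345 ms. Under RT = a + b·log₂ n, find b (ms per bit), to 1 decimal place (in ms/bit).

b = (629 − 345) / log₂(7) = 284 / 2.8074 = 101.163 ms/bit.

101.2 ms/bit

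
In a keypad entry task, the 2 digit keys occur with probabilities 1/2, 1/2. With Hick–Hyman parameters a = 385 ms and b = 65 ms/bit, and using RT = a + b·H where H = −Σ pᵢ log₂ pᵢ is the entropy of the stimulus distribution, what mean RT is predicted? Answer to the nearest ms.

450 ms

H = −Σ pᵢ log₂ pᵢ = 0.5·1 + 0.5·1 = 1.000 bits.
RT = 385 + 65 × 1.000 = 450.00 ms.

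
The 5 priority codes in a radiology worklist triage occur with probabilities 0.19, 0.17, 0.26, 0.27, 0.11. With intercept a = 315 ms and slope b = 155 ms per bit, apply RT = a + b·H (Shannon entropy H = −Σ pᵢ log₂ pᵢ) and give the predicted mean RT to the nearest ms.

Entropy contributions −pᵢ log₂ pᵢ: 0.4552, 0.4346, 0.5053, 0.5100, 0.3503; sum H = 2.2554 bits.
RT = a + bH = 315 + 155·2.2554 = 664.59 ms.

665 ms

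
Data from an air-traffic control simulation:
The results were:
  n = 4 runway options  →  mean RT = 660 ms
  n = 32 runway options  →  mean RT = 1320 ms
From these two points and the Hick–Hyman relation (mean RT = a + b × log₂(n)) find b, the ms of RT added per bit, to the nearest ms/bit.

b = (RT₂ − RT₁)/(log₂ n₂ − log₂ n₁) = (1320 − 660)/(5 − 2) = 220 ms/bit.

220 ms/bit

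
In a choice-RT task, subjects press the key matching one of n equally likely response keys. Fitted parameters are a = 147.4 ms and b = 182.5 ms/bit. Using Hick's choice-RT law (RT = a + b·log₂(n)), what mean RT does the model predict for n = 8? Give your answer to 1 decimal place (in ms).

log₂(8) = 3 bits, so RT = 147.4 + 182.5 × 3 ≈ 694.900 ms.

694.9 ms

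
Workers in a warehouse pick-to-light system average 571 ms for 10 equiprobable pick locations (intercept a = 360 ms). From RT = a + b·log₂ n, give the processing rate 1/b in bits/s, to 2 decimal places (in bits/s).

15.74 bits/s

b = (571 − 360)/log₂ 10 = 211/3.3219 = 63.517 ms per bit = 0.06352 s/bit; the reciprocal is 15.744 bits/s.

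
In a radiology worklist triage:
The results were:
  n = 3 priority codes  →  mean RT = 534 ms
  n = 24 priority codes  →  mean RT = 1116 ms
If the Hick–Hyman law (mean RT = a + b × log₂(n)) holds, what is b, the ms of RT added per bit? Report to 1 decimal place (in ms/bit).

194.0 ms/bit

Slope: b = (1116 − 534) / (log₂ 24 − log₂ 3) = 582/3.0000 = 194.000 ms/bit.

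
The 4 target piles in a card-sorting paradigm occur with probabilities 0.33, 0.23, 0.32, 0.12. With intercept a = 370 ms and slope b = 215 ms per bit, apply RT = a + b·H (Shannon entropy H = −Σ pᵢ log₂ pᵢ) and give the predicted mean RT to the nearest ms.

Entropy contributions −pᵢ log₂ pᵢ: 0.5278, 0.4877, 0.5260, 0.3671; sum H = 1.9086 bits.
RT = a + bH = 370 + 215·1.9086 = 780.35 ms.

780 ms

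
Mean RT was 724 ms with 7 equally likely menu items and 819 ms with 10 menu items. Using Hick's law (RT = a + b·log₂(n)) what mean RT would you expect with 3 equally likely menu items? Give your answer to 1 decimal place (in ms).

498.3 ms

With log₂ n on the abscissa the relation is linear; from the two conditions:
  b = (819 − 724) / (log₂ 10 − log₂ 7) = 95 / (3.3219 − 2.8074) = 184.619 ms/bit
  a = 724 − 184.619 × 2.8074 = 205.709 ms
Then RT(3) = 205.709 + 184.619 × log₂ 3 = 205.709 + 184.619 × 1.5850 ≈ 498.323 ms.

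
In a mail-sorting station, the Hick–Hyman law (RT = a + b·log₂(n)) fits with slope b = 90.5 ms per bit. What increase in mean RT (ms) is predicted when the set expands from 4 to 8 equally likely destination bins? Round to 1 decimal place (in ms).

90.5 ms

The intercept a cancels: ΔRT = b·(log₂ n₂ − log₂ n₁) = b·log₂(n₂/n₁).
log₂(8) − log₂(4) = log₂(8/4) = log₂(2) = 1.
ΔRT = 90.5 × 1.0000 = 90.500 ms.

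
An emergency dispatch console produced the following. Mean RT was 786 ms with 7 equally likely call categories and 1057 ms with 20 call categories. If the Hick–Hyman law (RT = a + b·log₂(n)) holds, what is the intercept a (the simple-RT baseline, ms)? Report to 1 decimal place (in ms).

283.7 ms

b = (RT₂ − RT₁)/(log₂ n₂ − log₂ n₁) = (1057 − 786)/(4.3219 − 2.8074) = 178.928 ms/bit.
a = RT₁ − b·log₂ n₁ = 786 − 178.928 × 2.8074 = 283.685 ms.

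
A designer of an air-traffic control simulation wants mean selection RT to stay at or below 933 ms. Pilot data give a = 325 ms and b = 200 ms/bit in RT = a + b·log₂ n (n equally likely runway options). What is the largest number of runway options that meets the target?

Set 325 + 200·log₂ n ≤ 933 → log₂ n ≤ (933 − 325)/200 = 3.0400.
So n ≤ 2^3.0400 = 8.225; the largest integer n is 8.

8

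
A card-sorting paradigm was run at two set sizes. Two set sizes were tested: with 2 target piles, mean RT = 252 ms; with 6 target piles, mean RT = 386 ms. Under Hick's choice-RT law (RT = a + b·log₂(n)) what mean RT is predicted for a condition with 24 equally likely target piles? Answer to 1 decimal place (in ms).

With log₂ n on the abscissa the relation is linear; from the two conditions:
  b = (386 − 252) / (log₂ 6 − log₂ 2) = 134 / (2.5850 − 1) = 84.545 ms/bit
  a = 252 − 84.545 × 1 = 167.455 ms
Then RT(24) = 167.455 + 84.545 × log₂ 24 = 167.455 + 84.545 × 4.5850 ≈ 555.089 ms.

555.1 ms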